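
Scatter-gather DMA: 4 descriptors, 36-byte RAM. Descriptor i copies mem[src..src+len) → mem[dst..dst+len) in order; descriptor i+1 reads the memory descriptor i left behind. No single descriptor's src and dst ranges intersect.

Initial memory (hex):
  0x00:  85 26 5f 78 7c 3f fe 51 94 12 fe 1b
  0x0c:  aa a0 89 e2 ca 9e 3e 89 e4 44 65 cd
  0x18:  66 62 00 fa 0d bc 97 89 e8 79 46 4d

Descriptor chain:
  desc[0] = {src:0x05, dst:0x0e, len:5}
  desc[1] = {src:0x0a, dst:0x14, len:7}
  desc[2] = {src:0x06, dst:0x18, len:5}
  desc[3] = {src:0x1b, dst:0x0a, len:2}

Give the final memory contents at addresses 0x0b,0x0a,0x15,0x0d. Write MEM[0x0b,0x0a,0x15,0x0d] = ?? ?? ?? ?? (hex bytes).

#0 dst[0x0e+5] := {0x3f,0xfe,0x51,0x94,0x12}
#1 dst[0x14+7] := {0xfe,0x1b,0xaa,0xa0,0x3f,0xfe,0x51}
#2 dst[0x18+5] := {0xfe,0x51,0x94,0x12,0xfe}
#3 dst[0x0a+2] := {0x12,0xfe}
query mem[0x0b]=0xfe, mem[0x0a]=0x12, mem[0x15]=0x1b, mem[0x0d]=0xa0

MEM[0x0b,0x0a,0x15,0x0d] = fe 12 1b a0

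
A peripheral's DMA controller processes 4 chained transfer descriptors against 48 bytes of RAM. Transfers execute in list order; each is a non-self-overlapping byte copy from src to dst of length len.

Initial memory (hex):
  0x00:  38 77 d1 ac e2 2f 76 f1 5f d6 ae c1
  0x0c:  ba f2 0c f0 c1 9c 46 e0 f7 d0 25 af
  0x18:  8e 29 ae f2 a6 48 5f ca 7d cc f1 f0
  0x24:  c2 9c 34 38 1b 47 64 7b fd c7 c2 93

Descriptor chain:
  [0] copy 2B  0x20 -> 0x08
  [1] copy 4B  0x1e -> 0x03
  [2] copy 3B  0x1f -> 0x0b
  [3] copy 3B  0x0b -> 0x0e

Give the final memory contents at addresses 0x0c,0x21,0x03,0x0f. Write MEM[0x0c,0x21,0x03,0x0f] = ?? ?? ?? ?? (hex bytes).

[0] 0x20->0x08 len=2 : 7d cc
[1] 0x1e->0x03 len=4 : 5f ca 7d cc
[2] 0x1f->0x0b len=3 : ca 7d cc
[3] 0x0b->0x0e len=3 : ca 7d cc
query mem[0x0c]=0x7d, mem[0x21]=0xcc, mem[0x03]=0x5f, mem[0x0f]=0x7d

MEM[0x0c,0x21,0x03,0x0f] = 7d cc 5f 7d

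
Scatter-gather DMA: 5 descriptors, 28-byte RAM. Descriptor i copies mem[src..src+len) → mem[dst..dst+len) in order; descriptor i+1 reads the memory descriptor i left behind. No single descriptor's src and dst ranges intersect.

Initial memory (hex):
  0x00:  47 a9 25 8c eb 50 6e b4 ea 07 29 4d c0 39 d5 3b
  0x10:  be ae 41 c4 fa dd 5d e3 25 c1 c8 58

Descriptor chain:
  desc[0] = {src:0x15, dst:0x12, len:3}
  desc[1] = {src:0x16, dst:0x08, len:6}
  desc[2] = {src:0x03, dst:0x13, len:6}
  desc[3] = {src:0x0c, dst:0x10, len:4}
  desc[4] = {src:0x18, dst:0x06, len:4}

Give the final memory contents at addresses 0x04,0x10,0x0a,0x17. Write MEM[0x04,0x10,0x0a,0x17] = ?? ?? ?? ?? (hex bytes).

MEM[0x04,0x10,0x0a,0x17] = eb c8 25 b4

  after D0: wrote 3B at 0x12 = dd5de3
  after D1: wrote 6B at 0x08 = 5de325c1c858
  after D2: wrote 6B at 0x13 = 8ceb506eb45d
  after D3: wrote 4B at 0x10 = c858d53b
  after D4: wrote 4B at 0x06 = 5dc1c858
query mem[0x04]=0xeb, mem[0x10]=0xc8, mem[0x0a]=0x25, mem[0x17]=0xb4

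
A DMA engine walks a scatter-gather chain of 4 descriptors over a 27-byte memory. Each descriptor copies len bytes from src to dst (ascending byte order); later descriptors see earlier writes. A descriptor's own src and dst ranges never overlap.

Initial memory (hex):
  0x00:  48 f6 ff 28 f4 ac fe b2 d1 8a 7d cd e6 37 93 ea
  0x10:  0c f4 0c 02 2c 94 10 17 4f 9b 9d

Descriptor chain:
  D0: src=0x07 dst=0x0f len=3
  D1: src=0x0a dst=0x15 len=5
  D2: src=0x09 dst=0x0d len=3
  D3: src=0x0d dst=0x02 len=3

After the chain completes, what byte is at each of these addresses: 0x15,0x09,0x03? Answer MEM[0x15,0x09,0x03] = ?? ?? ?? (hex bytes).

D0: mem[0x0f..0x11] <- [b2 d1 8a]
D1: mem[0x15..0x19] <- [7d cd e6 37 93]
D2: mem[0x0d..0x0f] <- [8a 7d cd]
D3: mem[0x02..0x04] <- [8a 7d cd]
query mem[0x15]=0x7d, mem[0x09]=0x8a, mem[0x03]=0x7d

MEM[0x15,0x09,0x03] = 7d 8a 7d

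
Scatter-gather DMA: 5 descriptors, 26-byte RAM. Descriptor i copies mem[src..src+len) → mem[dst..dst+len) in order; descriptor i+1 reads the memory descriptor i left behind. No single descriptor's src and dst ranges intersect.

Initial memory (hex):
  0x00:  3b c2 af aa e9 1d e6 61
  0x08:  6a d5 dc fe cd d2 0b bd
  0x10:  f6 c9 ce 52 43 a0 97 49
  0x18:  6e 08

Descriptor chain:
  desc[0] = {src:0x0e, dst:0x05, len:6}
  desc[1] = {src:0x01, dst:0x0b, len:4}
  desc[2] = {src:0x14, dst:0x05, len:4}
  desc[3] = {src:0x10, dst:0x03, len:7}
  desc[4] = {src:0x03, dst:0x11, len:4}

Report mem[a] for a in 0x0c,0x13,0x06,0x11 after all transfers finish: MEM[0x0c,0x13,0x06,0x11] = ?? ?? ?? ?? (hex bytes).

MEM[0x0c,0x13,0x06,0x11] = af ce 52 f6

[0] 0x0e->0x05 len=6 : 0b bd f6 c9 ce 52
[1] 0x01->0x0b len=4 : c2 af aa e9
[2] 0x14->0x05 len=4 : 43 a0 97 49
[3] 0x10->0x03 len=7 : f6 c9 ce 52 43 a0 97
[4] 0x03->0x11 len=4 : f6 c9 ce 52
query mem[0x0c]=0xaf, mem[0x13]=0xce, mem[0x06]=0x52, mem[0x11]=0xf6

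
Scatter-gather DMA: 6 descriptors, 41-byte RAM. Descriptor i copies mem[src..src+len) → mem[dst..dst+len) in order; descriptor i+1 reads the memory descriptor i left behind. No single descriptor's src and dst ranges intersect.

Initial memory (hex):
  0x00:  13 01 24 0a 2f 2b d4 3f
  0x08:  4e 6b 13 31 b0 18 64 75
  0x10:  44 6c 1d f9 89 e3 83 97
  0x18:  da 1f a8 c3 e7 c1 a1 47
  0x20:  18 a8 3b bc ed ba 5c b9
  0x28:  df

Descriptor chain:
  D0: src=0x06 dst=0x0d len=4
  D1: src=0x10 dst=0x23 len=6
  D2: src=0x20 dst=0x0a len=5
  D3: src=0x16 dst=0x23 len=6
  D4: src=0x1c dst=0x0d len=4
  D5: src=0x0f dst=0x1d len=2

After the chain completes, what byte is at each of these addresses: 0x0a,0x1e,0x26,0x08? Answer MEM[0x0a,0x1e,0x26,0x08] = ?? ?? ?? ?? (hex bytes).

  after D0: wrote 4B at 0x0d = d43f4e6b
  after D1: wrote 6B at 0x23 = 6b6c1df989e3
  after D2: wrote 5B at 0x0a = 18a83b6b6c
  after D3: wrote 6B at 0x23 = 8397da1fa8c3
  after D4: wrote 4B at 0x0d = e7c1a147
  after D5: wrote 2B at 0x1d = a147
query mem[0x0a]=0x18, mem[0x1e]=0x47, mem[0x26]=0x1f, mem[0x08]=0x4e

MEM[0x0a,0x1e,0x26,0x08] = 18 47 1f 4e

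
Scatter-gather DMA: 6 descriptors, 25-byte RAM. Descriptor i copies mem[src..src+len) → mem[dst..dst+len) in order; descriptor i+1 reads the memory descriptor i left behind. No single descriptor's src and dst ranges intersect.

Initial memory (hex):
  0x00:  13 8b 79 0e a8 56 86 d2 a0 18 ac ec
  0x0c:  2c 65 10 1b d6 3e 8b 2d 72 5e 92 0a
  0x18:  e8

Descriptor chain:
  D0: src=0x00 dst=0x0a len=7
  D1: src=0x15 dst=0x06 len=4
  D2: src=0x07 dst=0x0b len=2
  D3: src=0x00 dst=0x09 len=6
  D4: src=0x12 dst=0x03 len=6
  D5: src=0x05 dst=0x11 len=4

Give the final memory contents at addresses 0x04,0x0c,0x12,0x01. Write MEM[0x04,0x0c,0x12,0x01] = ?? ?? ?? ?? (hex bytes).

#0 dst[0x0a+7] := {0x13,0x8b,0x79,0x0e,0xa8,0x56,0x86}
#1 dst[0x06+4] := {0x5e,0x92,0x0a,0xe8}
#2 dst[0x0b+2] := {0x92,0x0a}
#3 dst[0x09+6] := {0x13,0x8b,0x79,0x0e,0xa8,0x56}
#4 dst[0x03+6] := {0x8b,0x2d,0x72,0x5e,0x92,0x0a}
#5 dst[0x11+4] := {0x72,0x5e,0x92,0x0a}
query mem[0x04]=0x2d, mem[0x0c]=0x0e, mem[0x12]=0x5e, mem[0x01]=0x8b

MEM[0x04,0x0c,0x12,0x01] = 2d 0e 5e 8b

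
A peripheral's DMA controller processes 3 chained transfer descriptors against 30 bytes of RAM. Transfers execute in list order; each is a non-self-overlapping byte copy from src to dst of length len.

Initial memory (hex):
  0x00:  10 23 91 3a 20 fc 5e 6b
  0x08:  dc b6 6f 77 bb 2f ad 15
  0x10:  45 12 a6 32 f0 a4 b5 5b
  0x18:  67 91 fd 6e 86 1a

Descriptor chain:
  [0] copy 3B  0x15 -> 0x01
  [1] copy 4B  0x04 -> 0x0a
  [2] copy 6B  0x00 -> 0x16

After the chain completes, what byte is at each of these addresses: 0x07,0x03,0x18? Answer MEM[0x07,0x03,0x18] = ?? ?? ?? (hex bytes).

MEM[0x07,0x03,0x18] = 6b 5b b5

#0 dst[0x01+3] := {0xa4,0xb5,0x5b}
#1 dst[0x0a+4] := {0x20,0xfc,0x5e,0x6b}
#2 dst[0x16+6] := {0x10,0xa4,0xb5,0x5b,0x20,0xfc}
query mem[0x07]=0x6b, mem[0x03]=0x5b, mem[0x18]=0xb5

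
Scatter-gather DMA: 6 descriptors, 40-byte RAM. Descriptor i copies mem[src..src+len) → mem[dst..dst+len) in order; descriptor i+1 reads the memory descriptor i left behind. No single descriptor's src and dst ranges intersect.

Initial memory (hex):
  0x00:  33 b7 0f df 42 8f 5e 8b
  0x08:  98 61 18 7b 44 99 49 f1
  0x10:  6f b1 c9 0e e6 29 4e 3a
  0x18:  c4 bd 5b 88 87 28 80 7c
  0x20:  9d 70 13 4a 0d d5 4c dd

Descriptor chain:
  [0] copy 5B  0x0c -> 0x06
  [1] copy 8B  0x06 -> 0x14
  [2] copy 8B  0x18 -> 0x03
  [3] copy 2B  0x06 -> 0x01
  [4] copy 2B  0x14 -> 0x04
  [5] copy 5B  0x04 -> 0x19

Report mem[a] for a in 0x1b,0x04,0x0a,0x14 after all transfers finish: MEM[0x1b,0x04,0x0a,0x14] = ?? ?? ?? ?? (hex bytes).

#0 dst[0x06+5] := {0x44,0x99,0x49,0xf1,0x6f}
#1 dst[0x14+8] := {0x44,0x99,0x49,0xf1,0x6f,0x7b,0x44,0x99}
#2 dst[0x03+8] := {0x6f,0x7b,0x44,0x99,0x87,0x28,0x80,0x7c}
#3 dst[0x01+2] := {0x99,0x87}
#4 dst[0x04+2] := {0x44,0x99}
#5 dst[0x19+5] := {0x44,0x99,0x99,0x87,0x28}
query mem[0x1b]=0x99, mem[0x04]=0x44, mem[0x0a]=0x7c, mem[0x14]=0x44

MEM[0x1b,0x04,0x0a,0x14] = 99 44 7c 44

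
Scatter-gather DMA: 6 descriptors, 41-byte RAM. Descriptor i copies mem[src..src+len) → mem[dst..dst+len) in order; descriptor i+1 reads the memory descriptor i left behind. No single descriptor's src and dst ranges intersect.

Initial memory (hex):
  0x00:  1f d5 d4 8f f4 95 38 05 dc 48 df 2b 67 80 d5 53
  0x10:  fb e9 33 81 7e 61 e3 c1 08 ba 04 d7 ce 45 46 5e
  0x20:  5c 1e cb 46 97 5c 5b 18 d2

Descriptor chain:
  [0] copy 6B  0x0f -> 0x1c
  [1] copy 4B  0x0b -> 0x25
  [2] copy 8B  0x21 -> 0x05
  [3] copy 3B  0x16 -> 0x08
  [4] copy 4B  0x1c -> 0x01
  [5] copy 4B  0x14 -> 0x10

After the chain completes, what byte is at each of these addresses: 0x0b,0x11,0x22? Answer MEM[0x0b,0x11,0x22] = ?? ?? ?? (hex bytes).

MEM[0x0b,0x11,0x22] = 80 61 cb

#0 dst[0x1c+6] := {0x53,0xfb,0xe9,0x33,0x81,0x7e}
#1 dst[0x25+4] := {0x2b,0x67,0x80,0xd5}
#2 dst[0x05+8] := {0x7e,0xcb,0x46,0x97,0x2b,0x67,0x80,0xd5}
#3 dst[0x08+3] := {0xe3,0xc1,0x08}
#4 dst[0x01+4] := {0x53,0xfb,0xe9,0x33}
#5 dst[0x10+4] := {0x7e,0x61,0xe3,0xc1}
query mem[0x0b]=0x80, mem[0x11]=0x61, mem[0x22]=0xcb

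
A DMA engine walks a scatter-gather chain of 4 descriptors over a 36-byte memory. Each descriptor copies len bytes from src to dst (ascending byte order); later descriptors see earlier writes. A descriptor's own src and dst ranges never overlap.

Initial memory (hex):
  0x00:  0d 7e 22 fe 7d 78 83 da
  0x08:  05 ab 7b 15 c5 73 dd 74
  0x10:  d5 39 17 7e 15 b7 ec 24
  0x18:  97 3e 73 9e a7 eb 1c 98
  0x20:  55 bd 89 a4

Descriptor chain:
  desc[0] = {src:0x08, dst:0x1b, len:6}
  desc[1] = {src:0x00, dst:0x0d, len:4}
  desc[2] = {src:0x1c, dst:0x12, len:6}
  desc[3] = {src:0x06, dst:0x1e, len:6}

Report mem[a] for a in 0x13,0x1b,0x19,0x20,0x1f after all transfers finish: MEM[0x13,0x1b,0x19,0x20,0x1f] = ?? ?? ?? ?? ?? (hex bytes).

MEM[0x13,0x1b,0x19,0x20,0x1f] = 7b 05 3e 05 da

[0] 0x08->0x1b len=6 : 05 ab 7b 15 c5 73
[1] 0x00->0x0d len=4 : 0d 7e 22 fe
[2] 0x1c->0x12 len=6 : ab 7b 15 c5 73 bd
[3] 0x06->0x1e len=6 : 83 da 05 ab 7b 15
query mem[0x13]=0x7b, mem[0x1b]=0x05, mem[0x19]=0x3e, mem[0x20]=0x05, mem[0x1f]=0xda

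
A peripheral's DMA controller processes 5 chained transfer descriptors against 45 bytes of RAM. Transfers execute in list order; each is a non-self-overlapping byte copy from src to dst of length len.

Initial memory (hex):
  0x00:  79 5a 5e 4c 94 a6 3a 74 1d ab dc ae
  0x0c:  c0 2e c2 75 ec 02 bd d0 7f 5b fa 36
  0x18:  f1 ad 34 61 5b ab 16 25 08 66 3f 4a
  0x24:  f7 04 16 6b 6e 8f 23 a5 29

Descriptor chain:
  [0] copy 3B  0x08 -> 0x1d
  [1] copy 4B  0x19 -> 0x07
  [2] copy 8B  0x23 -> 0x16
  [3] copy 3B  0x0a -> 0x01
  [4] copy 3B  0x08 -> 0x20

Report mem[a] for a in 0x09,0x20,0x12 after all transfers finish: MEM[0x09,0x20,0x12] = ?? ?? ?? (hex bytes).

MEM[0x09,0x20,0x12] = 61 34 bd

[0] 0x08->0x1d len=3 : 1d ab dc
[1] 0x19->0x07 len=4 : ad 34 61 5b
[2] 0x23->0x16 len=8 : 4a f7 04 16 6b 6e 8f 23
[3] 0x0a->0x01 len=3 : 5b ae c0
[4] 0x08->0x20 len=3 : 34 61 5b
query mem[0x09]=0x61, mem[0x20]=0x34, mem[0x12]=0xbd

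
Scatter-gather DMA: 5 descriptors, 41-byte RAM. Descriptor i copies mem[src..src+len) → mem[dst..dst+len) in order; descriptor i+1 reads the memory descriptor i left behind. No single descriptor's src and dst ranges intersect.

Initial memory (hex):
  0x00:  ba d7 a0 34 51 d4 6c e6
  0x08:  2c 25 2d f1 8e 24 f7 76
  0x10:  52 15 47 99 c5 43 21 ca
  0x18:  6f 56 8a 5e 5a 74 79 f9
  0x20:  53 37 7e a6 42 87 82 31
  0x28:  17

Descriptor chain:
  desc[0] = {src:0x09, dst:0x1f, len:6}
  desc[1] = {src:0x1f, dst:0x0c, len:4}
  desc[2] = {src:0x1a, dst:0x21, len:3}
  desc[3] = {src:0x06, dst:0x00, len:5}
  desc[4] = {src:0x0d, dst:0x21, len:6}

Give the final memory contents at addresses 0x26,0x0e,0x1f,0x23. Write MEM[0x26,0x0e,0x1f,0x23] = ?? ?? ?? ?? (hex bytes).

MEM[0x26,0x0e,0x1f,0x23] = 47 f1 25 8e

#0 dst[0x1f+6] := {0x25,0x2d,0xf1,0x8e,0x24,0xf7}
#1 dst[0x0c+4] := {0x25,0x2d,0xf1,0x8e}
#2 dst[0x21+3] := {0x8a,0x5e,0x5a}
#3 dst[0x00+5] := {0x6c,0xe6,0x2c,0x25,0x2d}
#4 dst[0x21+6] := {0x2d,0xf1,0x8e,0x52,0x15,0x47}
query mem[0x26]=0x47, mem[0x0e]=0xf1, mem[0x1f]=0x25, mem[0x23]=0x8e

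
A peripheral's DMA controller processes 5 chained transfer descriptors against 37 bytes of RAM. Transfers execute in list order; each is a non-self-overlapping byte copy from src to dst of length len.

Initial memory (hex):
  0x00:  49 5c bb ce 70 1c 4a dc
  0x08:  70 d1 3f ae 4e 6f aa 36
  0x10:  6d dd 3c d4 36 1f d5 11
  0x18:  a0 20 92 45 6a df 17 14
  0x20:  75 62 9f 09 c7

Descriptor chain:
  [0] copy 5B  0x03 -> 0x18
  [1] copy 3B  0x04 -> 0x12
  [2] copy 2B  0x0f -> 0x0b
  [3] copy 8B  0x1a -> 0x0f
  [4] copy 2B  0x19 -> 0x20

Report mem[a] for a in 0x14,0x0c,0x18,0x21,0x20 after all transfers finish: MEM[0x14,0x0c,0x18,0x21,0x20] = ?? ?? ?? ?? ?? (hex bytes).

  after D0: wrote 5B at 0x18 = ce701c4adc
  after D1: wrote 3B at 0x12 = 701c4a
  after D2: wrote 2B at 0x0b = 366d
  after D3: wrote 8B at 0x0f = 1c4adcdf17147562
  after D4: wrote 2B at 0x20 = 701c
query mem[0x14]=0x14, mem[0x0c]=0x6d, mem[0x18]=0xce, mem[0x21]=0x1c, mem[0x20]=0x70

MEM[0x14,0x0c,0x18,0x21,0x20] = 14 6d ce 1c 70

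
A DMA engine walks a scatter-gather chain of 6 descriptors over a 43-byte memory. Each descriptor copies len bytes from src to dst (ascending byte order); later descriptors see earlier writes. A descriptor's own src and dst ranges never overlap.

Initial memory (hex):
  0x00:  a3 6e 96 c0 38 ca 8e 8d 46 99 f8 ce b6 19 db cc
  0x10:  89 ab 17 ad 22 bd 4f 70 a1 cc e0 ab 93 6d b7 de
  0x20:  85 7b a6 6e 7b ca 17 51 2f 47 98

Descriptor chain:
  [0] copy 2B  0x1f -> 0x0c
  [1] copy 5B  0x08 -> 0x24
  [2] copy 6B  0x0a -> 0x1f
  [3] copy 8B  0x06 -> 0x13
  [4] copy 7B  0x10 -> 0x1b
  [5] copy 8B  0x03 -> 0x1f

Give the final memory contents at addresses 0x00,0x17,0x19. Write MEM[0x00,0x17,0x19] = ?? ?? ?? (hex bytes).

D0: mem[0x0c..0x0d] <- [de 85]
D1: mem[0x24..0x28] <- [46 99 f8 ce de]
D2: mem[0x1f..0x24] <- [f8 ce de 85 db cc]
D3: mem[0x13..0x1a] <- [8e 8d 46 99 f8 ce de 85]
D4: mem[0x1b..0x21] <- [89 ab 17 8e 8d 46 99]
D5: mem[0x1f..0x26] <- [c0 38 ca 8e 8d 46 99 f8]
query mem[0x00]=0xa3, mem[0x17]=0xf8, mem[0x19]=0xde

MEM[0x00,0x17,0x19] = a3 f8 de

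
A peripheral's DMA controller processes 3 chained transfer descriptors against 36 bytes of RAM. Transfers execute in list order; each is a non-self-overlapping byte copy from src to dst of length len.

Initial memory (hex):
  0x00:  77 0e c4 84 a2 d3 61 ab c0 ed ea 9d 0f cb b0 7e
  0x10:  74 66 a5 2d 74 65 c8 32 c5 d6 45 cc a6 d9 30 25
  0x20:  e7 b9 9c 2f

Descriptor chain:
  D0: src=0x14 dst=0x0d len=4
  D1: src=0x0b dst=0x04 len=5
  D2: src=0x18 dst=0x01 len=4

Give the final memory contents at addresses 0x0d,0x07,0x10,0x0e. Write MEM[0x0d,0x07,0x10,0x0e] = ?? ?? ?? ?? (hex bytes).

MEM[0x0d,0x07,0x10,0x0e] = 74 65 32 65

  after D0: wrote 4B at 0x0d = 7465c832
  after D1: wrote 5B at 0x04 = 9d0f7465c8
  after D2: wrote 4B at 0x01 = c5d645cc
query mem[0x0d]=0x74, mem[0x07]=0x65, mem[0x10]=0x32, mem[0x0e]=0x65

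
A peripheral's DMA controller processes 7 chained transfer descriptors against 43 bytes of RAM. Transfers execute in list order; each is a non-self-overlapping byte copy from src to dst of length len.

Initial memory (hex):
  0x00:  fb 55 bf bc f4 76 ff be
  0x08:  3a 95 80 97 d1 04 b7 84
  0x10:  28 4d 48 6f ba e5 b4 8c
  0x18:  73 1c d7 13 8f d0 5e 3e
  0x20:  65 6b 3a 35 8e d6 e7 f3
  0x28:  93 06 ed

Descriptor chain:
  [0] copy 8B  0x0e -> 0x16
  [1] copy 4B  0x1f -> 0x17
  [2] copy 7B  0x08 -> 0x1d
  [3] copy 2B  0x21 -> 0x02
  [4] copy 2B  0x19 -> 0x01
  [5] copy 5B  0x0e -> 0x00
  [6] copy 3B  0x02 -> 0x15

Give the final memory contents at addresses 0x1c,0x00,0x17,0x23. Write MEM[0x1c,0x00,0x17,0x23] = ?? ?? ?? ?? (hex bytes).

  after D0: wrote 8B at 0x16 = b784284d486fbae5
  after D1: wrote 4B at 0x17 = 3e656b3a
  after D2: wrote 7B at 0x1d = 3a958097d104b7
  after D3: wrote 2B at 0x02 = d104
  after D4: wrote 2B at 0x01 = 6b3a
  after D5: wrote 5B at 0x00 = b784284d48
  after D6: wrote 3B at 0x15 = 284d48
query mem[0x1c]=0xba, mem[0x00]=0xb7, mem[0x17]=0x48, mem[0x23]=0xb7

MEM[0x1c,0x00,0x17,0x23] = ba b7 48 b7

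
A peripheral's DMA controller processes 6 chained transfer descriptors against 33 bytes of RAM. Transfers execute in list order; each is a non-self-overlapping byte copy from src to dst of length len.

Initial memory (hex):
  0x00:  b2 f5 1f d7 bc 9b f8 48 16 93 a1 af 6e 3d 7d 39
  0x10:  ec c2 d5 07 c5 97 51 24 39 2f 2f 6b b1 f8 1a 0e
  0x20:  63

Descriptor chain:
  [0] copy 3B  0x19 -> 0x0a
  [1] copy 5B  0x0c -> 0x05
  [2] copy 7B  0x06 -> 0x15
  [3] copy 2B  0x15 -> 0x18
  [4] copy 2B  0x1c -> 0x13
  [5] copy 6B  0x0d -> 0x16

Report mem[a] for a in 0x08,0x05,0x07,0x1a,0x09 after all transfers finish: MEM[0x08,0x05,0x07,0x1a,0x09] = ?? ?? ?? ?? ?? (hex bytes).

MEM[0x08,0x05,0x07,0x1a,0x09] = 39 6b 7d c2 ec

[0] 0x19->0x0a len=3 : 2f 2f 6b
[1] 0x0c->0x05 len=5 : 6b 3d 7d 39 ec
[2] 0x06->0x15 len=7 : 3d 7d 39 ec 2f 2f 6b
[3] 0x15->0x18 len=2 : 3d 7d
[4] 0x1c->0x13 len=2 : b1 f8
[5] 0x0d->0x16 len=6 : 3d 7d 39 ec c2 d5
query mem[0x08]=0x39, mem[0x05]=0x6b, mem[0x07]=0x7d, mem[0x1a]=0xc2, mem[0x09]=0xec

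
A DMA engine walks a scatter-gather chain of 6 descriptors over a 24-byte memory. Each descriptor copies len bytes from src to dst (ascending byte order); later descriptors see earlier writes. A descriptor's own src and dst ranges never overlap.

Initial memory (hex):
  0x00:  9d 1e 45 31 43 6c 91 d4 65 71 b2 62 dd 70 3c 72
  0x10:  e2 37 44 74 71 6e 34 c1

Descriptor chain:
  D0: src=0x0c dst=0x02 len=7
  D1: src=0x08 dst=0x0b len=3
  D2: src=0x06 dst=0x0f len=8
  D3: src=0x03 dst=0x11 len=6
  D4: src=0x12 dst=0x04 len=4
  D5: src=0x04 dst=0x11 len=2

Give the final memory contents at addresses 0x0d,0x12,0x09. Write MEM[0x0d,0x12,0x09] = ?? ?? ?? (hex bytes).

[0] 0x0c->0x02 len=7 : dd 70 3c 72 e2 37 44
[1] 0x08->0x0b len=3 : 44 71 b2
[2] 0x06->0x0f len=8 : e2 37 44 71 b2 44 71 b2
[3] 0x03->0x11 len=6 : 70 3c 72 e2 37 44
[4] 0x12->0x04 len=4 : 3c 72 e2 37
[5] 0x04->0x11 len=2 : 3c 72
query mem[0x0d]=0xb2, mem[0x12]=0x72, mem[0x09]=0x71

MEM[0x0d,0x12,0x09] = b2 72 71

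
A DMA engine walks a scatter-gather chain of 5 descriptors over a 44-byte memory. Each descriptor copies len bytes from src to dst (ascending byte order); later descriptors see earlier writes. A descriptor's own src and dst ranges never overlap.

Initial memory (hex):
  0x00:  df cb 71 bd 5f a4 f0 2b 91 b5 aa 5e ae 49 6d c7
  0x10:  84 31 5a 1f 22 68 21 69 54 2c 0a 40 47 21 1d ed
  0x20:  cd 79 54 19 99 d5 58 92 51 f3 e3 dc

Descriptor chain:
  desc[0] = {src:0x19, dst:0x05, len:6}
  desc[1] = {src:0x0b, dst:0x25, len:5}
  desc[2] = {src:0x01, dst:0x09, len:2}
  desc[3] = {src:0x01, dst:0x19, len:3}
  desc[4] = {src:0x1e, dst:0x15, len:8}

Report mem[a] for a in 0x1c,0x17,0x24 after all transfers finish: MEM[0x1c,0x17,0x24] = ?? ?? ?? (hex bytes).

MEM[0x1c,0x17,0x24] = 5e cd 99

  after D0: wrote 6B at 0x05 = 2c0a4047211d
  after D1: wrote 5B at 0x25 = 5eae496dc7
  after D2: wrote 2B at 0x09 = cb71
  after D3: wrote 3B at 0x19 = cb71bd
  after D4: wrote 8B at 0x15 = 1dedcd795419995e
query mem[0x1c]=0x5e, mem[0x17]=0xcd, mem[0x24]=0x99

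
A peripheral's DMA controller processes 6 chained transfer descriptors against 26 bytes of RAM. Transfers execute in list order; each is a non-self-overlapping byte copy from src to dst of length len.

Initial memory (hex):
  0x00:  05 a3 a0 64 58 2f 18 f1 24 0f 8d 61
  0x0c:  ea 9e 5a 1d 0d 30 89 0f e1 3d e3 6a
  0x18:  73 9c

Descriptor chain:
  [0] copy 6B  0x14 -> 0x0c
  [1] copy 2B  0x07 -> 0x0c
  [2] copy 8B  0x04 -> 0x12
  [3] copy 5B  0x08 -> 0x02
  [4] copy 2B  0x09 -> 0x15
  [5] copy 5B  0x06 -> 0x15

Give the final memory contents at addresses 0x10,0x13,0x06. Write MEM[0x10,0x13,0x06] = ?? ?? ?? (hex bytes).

D0: mem[0x0c..0x11] <- [e1 3d e3 6a 73 9c]
D1: mem[0x0c..0x0d] <- [f1 24]
D2: mem[0x12..0x19] <- [58 2f 18 f1 24 0f 8d 61]
D3: mem[0x02..0x06] <- [24 0f 8d 61 f1]
D4: mem[0x15..0x16] <- [0f 8d]
D5: mem[0x15..0x19] <- [f1 f1 24 0f 8d]
query mem[0x10]=0x73, mem[0x13]=0x2f, mem[0x06]=0xf1

MEM[0x10,0x13,0x06] = 73 2f f1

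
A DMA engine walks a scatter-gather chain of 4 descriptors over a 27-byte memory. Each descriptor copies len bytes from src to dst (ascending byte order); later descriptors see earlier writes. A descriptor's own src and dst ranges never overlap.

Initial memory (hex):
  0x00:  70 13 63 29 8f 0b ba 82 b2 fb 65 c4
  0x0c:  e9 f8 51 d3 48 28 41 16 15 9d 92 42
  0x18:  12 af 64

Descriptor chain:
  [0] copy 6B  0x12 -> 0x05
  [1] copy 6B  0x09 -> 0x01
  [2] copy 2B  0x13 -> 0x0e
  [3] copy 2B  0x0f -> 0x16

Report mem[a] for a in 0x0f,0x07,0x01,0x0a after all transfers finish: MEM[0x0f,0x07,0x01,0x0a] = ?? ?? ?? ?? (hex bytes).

MEM[0x0f,0x07,0x01,0x0a] = 15 15 92 42

  after D0: wrote 6B at 0x05 = 4116159d9242
  after D1: wrote 6B at 0x01 = 9242c4e9f851
  after D2: wrote 2B at 0x0e = 1615
  after D3: wrote 2B at 0x16 = 1548
query mem[0x0f]=0x15, mem[0x07]=0x15, mem[0x01]=0x92, mem[0x0a]=0x42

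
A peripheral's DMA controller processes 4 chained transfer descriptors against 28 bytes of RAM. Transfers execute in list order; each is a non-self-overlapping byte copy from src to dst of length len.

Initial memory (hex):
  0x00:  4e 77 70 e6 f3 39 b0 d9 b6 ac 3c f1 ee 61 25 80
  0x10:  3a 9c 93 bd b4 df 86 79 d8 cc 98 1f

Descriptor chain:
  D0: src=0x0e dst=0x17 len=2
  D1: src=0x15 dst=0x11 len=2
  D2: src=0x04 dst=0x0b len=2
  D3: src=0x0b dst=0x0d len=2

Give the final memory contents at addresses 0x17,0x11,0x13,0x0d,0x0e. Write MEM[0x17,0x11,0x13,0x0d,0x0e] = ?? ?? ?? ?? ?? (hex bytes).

MEM[0x17,0x11,0x13,0x0d,0x0e] = 25 df bd f3 39

[0] 0x0e->0x17 len=2 : 25 80
[1] 0x15->0x11 len=2 : df 86
[2] 0x04->0x0b len=2 : f3 39
[3] 0x0b->0x0d len=2 : f3 39
query mem[0x17]=0x25, mem[0x11]=0xdf, mem[0x13]=0xbd, mem[0x0d]=0xf3, mem[0x0e]=0x39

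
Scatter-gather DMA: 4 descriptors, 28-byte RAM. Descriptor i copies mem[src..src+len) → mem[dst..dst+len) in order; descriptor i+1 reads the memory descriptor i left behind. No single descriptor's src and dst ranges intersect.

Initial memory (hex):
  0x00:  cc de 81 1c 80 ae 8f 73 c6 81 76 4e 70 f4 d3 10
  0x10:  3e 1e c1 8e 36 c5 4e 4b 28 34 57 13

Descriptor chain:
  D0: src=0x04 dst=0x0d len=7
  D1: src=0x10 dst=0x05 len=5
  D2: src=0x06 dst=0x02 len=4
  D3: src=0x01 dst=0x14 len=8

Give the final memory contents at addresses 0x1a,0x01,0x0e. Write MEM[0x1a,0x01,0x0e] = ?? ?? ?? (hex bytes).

MEM[0x1a,0x01,0x0e] = 81 de ae

#0 dst[0x0d+7] := {0x80,0xae,0x8f,0x73,0xc6,0x81,0x76}
#1 dst[0x05+5] := {0x73,0xc6,0x81,0x76,0x36}
#2 dst[0x02+4] := {0xc6,0x81,0x76,0x36}
#3 dst[0x14+8] := {0xde,0xc6,0x81,0x76,0x36,0xc6,0x81,0x76}
query mem[0x1a]=0x81, mem[0x01]=0xde, mem[0x0e]=0xae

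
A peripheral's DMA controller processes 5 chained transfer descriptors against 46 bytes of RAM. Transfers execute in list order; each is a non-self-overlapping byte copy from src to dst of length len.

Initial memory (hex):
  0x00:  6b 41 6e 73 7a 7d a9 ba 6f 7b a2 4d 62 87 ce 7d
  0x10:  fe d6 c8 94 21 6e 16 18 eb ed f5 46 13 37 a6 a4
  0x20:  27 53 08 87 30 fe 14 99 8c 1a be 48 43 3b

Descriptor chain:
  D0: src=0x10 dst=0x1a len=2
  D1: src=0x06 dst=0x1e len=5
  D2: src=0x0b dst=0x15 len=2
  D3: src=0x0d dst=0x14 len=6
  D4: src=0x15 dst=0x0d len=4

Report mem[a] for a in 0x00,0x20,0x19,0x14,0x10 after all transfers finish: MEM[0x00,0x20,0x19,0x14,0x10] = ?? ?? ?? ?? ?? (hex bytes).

MEM[0x00,0x20,0x19,0x14,0x10] = 6b 6f c8 87 d6

D0: mem[0x1a..0x1b] <- [fe d6]
D1: mem[0x1e..0x22] <- [a9 ba 6f 7b a2]
D2: mem[0x15..0x16] <- [4d 62]
D3: mem[0x14..0x19] <- [87 ce 7d fe d6 c8]
D4: mem[0x0d..0x10] <- [ce 7d fe d6]
query mem[0x00]=0x6b, mem[0x20]=0x6f, mem[0x19]=0xc8, mem[0x14]=0x87, mem[0x10]=0xd6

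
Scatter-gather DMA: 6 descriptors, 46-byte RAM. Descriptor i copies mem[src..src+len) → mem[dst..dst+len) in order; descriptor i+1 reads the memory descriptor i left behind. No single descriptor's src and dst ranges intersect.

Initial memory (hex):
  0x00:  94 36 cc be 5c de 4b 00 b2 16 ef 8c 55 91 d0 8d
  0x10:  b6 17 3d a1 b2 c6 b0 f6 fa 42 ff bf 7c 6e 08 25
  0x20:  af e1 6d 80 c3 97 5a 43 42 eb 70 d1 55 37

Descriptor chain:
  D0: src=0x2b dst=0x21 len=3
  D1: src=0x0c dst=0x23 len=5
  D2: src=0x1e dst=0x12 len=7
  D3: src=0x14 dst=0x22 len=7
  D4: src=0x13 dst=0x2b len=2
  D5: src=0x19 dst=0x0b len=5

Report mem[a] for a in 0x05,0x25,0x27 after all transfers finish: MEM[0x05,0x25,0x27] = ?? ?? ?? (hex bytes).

MEM[0x05,0x25,0x27] = de 55 42

[0] 0x2b->0x21 len=3 : d1 55 37
[1] 0x0c->0x23 len=5 : 55 91 d0 8d b6
[2] 0x1e->0x12 len=7 : 08 25 af d1 55 55 91
[3] 0x14->0x22 len=7 : af d1 55 55 91 42 ff
[4] 0x13->0x2b len=2 : 25 af
[5] 0x19->0x0b len=5 : 42 ff bf 7c 6e
query mem[0x05]=0xde, mem[0x25]=0x55, mem[0x27]=0x42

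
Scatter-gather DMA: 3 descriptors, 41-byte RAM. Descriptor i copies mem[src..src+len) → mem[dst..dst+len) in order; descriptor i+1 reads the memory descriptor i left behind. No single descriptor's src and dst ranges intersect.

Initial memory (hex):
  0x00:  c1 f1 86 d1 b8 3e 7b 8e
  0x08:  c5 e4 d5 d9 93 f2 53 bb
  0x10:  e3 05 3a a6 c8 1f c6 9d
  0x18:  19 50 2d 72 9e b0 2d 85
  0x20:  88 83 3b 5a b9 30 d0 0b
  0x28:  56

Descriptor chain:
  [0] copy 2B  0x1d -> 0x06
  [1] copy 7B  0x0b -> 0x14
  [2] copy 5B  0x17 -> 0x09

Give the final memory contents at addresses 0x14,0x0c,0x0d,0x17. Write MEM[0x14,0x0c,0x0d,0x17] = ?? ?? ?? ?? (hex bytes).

#0 dst[0x06+2] := {0xb0,0x2d}
#1 dst[0x14+7] := {0xd9,0x93,0xf2,0x53,0xbb,0xe3,0x05}
#2 dst[0x09+5] := {0x53,0xbb,0xe3,0x05,0x72}
query mem[0x14]=0xd9, mem[0x0c]=0x05, mem[0x0d]=0x72, mem[0x17]=0x53

MEM[0x14,0x0c,0x0d,0x17] = d9 05 72 53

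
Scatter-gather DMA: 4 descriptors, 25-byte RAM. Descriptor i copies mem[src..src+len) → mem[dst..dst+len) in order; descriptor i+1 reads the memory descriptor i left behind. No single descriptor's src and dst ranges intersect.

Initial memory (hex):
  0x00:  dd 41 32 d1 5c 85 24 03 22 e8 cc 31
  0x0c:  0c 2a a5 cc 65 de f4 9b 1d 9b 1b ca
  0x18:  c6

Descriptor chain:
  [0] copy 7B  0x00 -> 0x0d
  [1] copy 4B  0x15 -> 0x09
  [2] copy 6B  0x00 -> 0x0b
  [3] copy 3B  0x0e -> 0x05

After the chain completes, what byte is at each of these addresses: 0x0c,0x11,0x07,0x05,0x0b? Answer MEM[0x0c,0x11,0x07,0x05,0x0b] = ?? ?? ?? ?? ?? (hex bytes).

  after D0: wrote 7B at 0x0d = dd4132d15c8524
  after D1: wrote 4B at 0x09 = 9b1bcac6
  after D2: wrote 6B at 0x0b = dd4132d15c85
  after D3: wrote 3B at 0x05 = d15c85
query mem[0x0c]=0x41, mem[0x11]=0x5c, mem[0x07]=0x85, mem[0x05]=0xd1, mem[0x0b]=0xdd

MEM[0x0c,0x11,0x07,0x05,0x0b] = 41 5c 85 d1 dd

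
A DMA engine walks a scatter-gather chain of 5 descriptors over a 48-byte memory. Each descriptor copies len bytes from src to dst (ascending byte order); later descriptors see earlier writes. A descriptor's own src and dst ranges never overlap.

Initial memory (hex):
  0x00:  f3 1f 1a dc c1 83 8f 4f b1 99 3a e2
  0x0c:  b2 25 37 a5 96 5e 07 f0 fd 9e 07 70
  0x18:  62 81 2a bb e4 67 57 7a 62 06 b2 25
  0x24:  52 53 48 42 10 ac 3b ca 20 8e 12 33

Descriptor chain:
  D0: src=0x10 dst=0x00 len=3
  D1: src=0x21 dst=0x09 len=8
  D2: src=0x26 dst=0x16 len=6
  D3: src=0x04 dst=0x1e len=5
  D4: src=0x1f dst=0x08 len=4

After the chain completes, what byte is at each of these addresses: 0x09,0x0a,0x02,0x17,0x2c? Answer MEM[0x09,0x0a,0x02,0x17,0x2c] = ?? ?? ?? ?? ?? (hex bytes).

D0: mem[0x00..0x02] <- [96 5e 07]
D1: mem[0x09..0x10] <- [06 b2 25 52 53 48 42 10]
D2: mem[0x16..0x1b] <- [48 42 10 ac 3b ca]
D3: mem[0x1e..0x22] <- [c1 83 8f 4f b1]
D4: mem[0x08..0x0b] <- [83 8f 4f b1]
query mem[0x09]=0x8f, mem[0x0a]=0x4f, mem[0x02]=0x07, mem[0x17]=0x42, mem[0x2c]=0x20

MEM[0x09,0x0a,0x02,0x17,0x2c] = 8f 4f 07 42 20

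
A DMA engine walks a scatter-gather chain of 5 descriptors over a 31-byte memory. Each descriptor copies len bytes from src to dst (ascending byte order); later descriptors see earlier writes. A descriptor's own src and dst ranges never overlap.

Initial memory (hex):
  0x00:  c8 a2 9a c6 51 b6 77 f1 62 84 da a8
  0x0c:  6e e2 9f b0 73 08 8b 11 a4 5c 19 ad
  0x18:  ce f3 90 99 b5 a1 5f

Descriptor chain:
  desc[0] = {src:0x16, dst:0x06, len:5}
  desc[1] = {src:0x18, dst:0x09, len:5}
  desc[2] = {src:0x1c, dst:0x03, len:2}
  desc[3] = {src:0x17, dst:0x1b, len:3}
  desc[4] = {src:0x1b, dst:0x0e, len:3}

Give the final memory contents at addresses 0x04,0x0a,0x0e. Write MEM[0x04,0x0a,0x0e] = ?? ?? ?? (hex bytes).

MEM[0x04,0x0a,0x0e] = a1 f3 ad

#0 dst[0x06+5] := {0x19,0xad,0xce,0xf3,0x90}
#1 dst[0x09+5] := {0xce,0xf3,0x90,0x99,0xb5}
#2 dst[0x03+2] := {0xb5,0xa1}
#3 dst[0x1b+3] := {0xad,0xce,0xf3}
#4 dst[0x0e+3] := {0xad,0xce,0xf3}
query mem[0x04]=0xa1, mem[0x0a]=0xf3, mem[0x0e]=0xad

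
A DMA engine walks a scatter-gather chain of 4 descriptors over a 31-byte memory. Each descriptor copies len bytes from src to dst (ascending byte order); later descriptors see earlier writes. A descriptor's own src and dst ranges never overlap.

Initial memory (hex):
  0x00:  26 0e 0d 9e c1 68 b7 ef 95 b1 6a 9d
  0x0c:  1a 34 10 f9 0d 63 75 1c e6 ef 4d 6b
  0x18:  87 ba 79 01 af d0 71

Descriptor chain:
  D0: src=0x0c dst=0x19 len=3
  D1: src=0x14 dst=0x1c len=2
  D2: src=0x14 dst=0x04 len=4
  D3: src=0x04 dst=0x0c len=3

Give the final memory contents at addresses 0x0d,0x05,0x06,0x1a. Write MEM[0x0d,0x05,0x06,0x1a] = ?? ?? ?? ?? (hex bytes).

[0] 0x0c->0x19 len=3 : 1a 34 10
[1] 0x14->0x1c len=2 : e6 ef
[2] 0x14->0x04 len=4 : e6 ef 4d 6b
[3] 0x04->0x0c len=3 : e6 ef 4d
query mem[0x0d]=0xef, mem[0x05]=0xef, mem[0x06]=0x4d, mem[0x1a]=0x34

MEM[0x0d,0x05,0x06,0x1a] = ef ef 4d 34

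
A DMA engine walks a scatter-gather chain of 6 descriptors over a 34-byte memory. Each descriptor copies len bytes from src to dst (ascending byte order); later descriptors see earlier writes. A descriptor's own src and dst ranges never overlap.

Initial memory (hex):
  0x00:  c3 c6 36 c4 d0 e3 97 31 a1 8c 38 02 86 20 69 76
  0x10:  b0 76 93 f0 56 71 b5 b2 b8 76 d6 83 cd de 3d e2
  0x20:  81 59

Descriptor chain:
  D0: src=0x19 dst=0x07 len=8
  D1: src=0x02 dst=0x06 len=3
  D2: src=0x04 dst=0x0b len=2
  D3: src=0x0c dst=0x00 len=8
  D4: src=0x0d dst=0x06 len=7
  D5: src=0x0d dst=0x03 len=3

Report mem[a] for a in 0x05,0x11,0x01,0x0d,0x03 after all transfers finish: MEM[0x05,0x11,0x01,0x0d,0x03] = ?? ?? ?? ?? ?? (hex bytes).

MEM[0x05,0x11,0x01,0x0d,0x03] = 76 76 e2 e2 e2

[0] 0x19->0x07 len=8 : 76 d6 83 cd de 3d e2 81
[1] 0x02->0x06 len=3 : 36 c4 d0
[2] 0x04->0x0b len=2 : d0 e3
[3] 0x0c->0x00 len=8 : e3 e2 81 76 b0 76 93 f0
[4] 0x0d->0x06 len=7 : e2 81 76 b0 76 93 f0
[5] 0x0d->0x03 len=3 : e2 81 76
query mem[0x05]=0x76, mem[0x11]=0x76, mem[0x01]=0xe2, mem[0x0d]=0xe2, mem[0x03]=0xe2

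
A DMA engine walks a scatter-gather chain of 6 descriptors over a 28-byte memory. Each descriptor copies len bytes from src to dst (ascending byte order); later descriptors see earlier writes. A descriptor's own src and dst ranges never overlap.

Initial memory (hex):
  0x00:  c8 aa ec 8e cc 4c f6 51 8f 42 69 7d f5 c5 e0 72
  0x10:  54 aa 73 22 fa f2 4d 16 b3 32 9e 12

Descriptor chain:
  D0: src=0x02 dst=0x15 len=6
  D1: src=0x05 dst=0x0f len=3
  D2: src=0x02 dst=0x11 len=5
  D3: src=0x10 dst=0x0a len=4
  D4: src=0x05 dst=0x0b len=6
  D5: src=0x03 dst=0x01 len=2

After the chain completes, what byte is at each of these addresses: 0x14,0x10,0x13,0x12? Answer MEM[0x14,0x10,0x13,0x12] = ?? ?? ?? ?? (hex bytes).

[0] 0x02->0x15 len=6 : ec 8e cc 4c f6 51
[1] 0x05->0x0f len=3 : 4c f6 51
[2] 0x02->0x11 len=5 : ec 8e cc 4c f6
[3] 0x10->0x0a len=4 : f6 ec 8e cc
[4] 0x05->0x0b len=6 : 4c f6 51 8f 42 f6
[5] 0x03->0x01 len=2 : 8e cc
query mem[0x14]=0x4c, mem[0x10]=0xf6, mem[0x13]=0xcc, mem[0x12]=0x8e

MEM[0x14,0x10,0x13,0x12] = 4c f6 cc 8e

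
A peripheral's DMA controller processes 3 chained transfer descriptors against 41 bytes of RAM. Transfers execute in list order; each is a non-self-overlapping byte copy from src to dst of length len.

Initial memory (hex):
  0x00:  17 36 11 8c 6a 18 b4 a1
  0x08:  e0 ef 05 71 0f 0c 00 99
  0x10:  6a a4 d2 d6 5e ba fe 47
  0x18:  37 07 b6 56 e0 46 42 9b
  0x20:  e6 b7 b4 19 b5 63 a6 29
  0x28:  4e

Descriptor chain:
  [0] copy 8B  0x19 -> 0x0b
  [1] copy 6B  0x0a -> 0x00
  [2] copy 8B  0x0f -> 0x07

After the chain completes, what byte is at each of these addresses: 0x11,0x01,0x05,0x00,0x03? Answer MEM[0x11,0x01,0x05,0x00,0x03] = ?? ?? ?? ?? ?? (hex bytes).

MEM[0x11,0x01,0x05,0x00,0x03] = 9b 07 46 05 56

  after D0: wrote 8B at 0x0b = 07b656e046429be6
  after D1: wrote 6B at 0x00 = 0507b656e046
  after D2: wrote 8B at 0x07 = 46429be6d65ebafe
query mem[0x11]=0x9b, mem[0x01]=0x07, mem[0x05]=0x46, mem[0x00]=0x05, mem[0x03]=0x56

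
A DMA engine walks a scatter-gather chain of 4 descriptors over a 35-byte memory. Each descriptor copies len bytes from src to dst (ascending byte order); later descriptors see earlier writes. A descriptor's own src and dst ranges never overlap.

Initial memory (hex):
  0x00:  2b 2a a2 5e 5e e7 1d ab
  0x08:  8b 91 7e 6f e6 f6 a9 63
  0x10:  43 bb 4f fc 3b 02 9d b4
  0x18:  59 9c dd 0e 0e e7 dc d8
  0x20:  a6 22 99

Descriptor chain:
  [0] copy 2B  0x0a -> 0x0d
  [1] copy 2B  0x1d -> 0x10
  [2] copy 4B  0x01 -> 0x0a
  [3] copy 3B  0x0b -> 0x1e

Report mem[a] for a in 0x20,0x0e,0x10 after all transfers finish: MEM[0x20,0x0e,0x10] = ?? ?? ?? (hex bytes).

  after D0: wrote 2B at 0x0d = 7e6f
  after D1: wrote 2B at 0x10 = e7dc
  after D2: wrote 4B at 0x0a = 2aa25e5e
  after D3: wrote 3B at 0x1e = a25e5e
query mem[0x20]=0x5e, mem[0x0e]=0x6f, mem[0x10]=0xe7

MEM[0x20,0x0e,0x10] = 5e 6f e7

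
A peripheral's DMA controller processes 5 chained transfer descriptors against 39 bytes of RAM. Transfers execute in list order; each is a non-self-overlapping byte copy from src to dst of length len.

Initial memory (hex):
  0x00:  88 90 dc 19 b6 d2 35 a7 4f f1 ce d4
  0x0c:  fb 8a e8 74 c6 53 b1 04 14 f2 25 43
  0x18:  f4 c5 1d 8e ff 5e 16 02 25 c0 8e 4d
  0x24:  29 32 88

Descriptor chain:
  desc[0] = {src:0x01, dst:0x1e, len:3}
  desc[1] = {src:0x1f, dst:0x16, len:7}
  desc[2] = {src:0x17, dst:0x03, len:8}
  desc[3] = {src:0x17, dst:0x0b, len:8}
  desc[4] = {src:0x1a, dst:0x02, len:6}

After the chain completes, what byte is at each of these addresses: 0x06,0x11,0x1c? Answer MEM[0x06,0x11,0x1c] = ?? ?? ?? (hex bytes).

MEM[0x06,0x11,0x1c] = 90 5e 32

#0 dst[0x1e+3] := {0x90,0xdc,0x19}
#1 dst[0x16+7] := {0xdc,0x19,0xc0,0x8e,0x4d,0x29,0x32}
#2 dst[0x03+8] := {0x19,0xc0,0x8e,0x4d,0x29,0x32,0x5e,0x90}
#3 dst[0x0b+8] := {0x19,0xc0,0x8e,0x4d,0x29,0x32,0x5e,0x90}
#4 dst[0x02+6] := {0x4d,0x29,0x32,0x5e,0x90,0xdc}
query mem[0x06]=0x90, mem[0x11]=0x5e, mem[0x1c]=0x32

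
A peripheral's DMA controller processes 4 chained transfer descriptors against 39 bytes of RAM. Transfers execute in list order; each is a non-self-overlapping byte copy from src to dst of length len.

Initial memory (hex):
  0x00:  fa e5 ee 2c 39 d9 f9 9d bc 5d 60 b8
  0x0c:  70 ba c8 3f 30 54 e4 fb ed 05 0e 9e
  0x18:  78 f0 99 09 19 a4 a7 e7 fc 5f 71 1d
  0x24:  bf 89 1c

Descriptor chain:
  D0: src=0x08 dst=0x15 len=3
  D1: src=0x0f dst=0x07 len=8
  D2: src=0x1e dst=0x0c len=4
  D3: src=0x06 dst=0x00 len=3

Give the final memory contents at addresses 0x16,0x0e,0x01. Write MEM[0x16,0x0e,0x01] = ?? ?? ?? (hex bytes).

D0: mem[0x15..0x17] <- [bc 5d 60]
D1: mem[0x07..0x0e] <- [3f 30 54 e4 fb ed bc 5d]
D2: mem[0x0c..0x0f] <- [a7 e7 fc 5f]
D3: mem[0x00..0x02] <- [f9 3f 30]
query mem[0x16]=0x5d, mem[0x0e]=0xfc, mem[0x01]=0x3f

MEM[0x16,0x0e,0x01] = 5d fc 3f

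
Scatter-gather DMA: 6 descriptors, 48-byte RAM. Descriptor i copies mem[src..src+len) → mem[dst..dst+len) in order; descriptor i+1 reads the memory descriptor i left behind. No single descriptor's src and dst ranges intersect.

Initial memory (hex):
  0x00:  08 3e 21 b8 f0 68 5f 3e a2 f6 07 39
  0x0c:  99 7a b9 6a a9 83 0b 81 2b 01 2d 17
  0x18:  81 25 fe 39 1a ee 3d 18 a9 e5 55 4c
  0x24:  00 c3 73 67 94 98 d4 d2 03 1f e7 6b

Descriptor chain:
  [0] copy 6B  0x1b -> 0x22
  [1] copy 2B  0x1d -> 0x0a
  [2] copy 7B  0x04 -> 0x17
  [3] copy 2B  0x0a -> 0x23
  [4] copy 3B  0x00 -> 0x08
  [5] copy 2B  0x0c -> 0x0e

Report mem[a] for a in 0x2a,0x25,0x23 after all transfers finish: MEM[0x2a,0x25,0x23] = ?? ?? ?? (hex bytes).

  after D0: wrote 6B at 0x22 = 391aee3d18a9
  after D1: wrote 2B at 0x0a = ee3d
  after D2: wrote 7B at 0x17 = f0685f3ea2f6ee
  after D3: wrote 2B at 0x23 = ee3d
  after D4: wrote 3B at 0x08 = 083e21
  after D5: wrote 2B at 0x0e = 997a
query mem[0x2a]=0xd4, mem[0x25]=0x3d, mem[0x23]=0xee

MEM[0x2a,0x25,0x23] = d4 3d ee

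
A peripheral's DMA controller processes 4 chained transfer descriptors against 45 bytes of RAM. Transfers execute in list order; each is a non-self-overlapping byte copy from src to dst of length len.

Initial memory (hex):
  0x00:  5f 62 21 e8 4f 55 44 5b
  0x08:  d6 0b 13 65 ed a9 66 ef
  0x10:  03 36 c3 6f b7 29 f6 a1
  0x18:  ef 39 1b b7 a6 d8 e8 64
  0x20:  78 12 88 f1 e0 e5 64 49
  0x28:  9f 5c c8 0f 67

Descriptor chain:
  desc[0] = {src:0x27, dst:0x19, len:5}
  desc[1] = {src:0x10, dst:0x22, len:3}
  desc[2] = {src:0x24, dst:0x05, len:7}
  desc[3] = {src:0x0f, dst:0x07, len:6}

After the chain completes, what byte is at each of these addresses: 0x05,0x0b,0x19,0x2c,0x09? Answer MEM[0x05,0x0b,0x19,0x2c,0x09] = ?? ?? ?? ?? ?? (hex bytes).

[0] 0x27->0x19 len=5 : 49 9f 5c c8 0f
[1] 0x10->0x22 len=3 : 03 36 c3
[2] 0x24->0x05 len=7 : c3 e5 64 49 9f 5c c8
[3] 0x0f->0x07 len=6 : ef 03 36 c3 6f b7
query mem[0x05]=0xc3, mem[0x0b]=0x6f, mem[0x19]=0x49, mem[0x2c]=0x67, mem[0x09]=0x36

MEM[0x05,0x0b,0x19,0x2c,0x09] = c3 6f 49 67 36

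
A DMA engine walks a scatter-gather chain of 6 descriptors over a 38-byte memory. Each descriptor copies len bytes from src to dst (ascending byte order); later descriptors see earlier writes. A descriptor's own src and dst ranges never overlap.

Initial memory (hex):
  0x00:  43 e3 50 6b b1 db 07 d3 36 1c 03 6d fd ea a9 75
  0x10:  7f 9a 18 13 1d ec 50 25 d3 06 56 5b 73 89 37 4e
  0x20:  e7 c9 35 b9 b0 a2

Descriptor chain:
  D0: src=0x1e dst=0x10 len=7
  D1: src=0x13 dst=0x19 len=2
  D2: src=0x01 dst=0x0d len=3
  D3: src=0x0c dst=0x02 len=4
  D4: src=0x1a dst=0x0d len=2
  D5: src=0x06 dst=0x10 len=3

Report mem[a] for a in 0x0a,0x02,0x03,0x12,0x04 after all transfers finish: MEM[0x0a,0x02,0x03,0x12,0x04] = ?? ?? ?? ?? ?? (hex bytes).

#0 dst[0x10+7] := {0x37,0x4e,0xe7,0xc9,0x35,0xb9,0xb0}
#1 dst[0x19+2] := {0xc9,0x35}
#2 dst[0x0d+3] := {0xe3,0x50,0x6b}
#3 dst[0x02+4] := {0xfd,0xe3,0x50,0x6b}
#4 dst[0x0d+2] := {0x35,0x5b}
#5 dst[0x10+3] := {0x07,0xd3,0x36}
query mem[0x0a]=0x03, mem[0x02]=0xfd, mem[0x03]=0xe3, mem[0x12]=0x36, mem[0x04]=0x50

MEM[0x0a,0x02,0x03,0x12,0x04] = 03 fd e3 36 50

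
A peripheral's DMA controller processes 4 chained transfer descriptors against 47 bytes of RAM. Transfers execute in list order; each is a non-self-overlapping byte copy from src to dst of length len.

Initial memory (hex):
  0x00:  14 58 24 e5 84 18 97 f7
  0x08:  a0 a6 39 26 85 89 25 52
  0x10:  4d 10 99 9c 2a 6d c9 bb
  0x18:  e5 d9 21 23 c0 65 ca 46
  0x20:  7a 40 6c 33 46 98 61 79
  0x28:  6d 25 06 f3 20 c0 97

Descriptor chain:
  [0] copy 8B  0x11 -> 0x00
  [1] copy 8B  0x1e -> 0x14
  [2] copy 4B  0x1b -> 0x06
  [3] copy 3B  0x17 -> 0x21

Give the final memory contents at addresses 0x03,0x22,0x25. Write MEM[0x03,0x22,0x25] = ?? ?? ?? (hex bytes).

MEM[0x03,0x22,0x25] = 2a 6c 98

#0 dst[0x00+8] := {0x10,0x99,0x9c,0x2a,0x6d,0xc9,0xbb,0xe5}
#1 dst[0x14+8] := {0xca,0x46,0x7a,0x40,0x6c,0x33,0x46,0x98}
#2 dst[0x06+4] := {0x98,0xc0,0x65,0xca}
#3 dst[0x21+3] := {0x40,0x6c,0x33}
query mem[0x03]=0x2a, mem[0x22]=0x6c, mem[0x25]=0x98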